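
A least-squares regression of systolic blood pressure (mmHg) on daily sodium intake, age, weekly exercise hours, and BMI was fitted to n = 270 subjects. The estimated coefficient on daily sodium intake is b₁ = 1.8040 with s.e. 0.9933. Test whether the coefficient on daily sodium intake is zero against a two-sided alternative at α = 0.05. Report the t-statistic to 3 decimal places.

t = 1.816

H₀: β₁ = 0 vs H₁: β₁ ≠ 0.
t = (b₁ − β₁⁰)/SE = 1.8040 / 0.9933 = 1.816.
df = n − k − 1 = 270 − 4 − 1 = 265.
Two-sided p ≈ 0.0705, which is ≥ 0.05, so fail to reject H₀.
The data do not give significant evidence of an association between daily sodium intake and systolic blood pressure, after adjusting for the other predictors.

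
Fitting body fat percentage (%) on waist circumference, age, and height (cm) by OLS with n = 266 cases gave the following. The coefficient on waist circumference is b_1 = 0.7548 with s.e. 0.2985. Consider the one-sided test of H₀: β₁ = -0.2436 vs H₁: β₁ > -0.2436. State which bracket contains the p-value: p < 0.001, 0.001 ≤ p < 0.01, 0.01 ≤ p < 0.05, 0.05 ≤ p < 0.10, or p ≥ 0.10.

t = (0.7548 − (-0.2436)) / 0.2985 = 3.345.
df = n − k − 1 = 266 − 3 − 1 = 262.
One-sided p = P(T_{262} > t) ≈ 0.0005.
So p < 0.001.

p < 0.001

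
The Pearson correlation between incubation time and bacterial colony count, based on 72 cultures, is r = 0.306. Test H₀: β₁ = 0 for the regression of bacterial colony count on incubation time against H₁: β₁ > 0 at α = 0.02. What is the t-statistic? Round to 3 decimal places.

t = r·√(n − 2)/√(1 − r²) = 0.306·√70/√0.906364 = 2.689.
df = n − 2 = 70.
One-sided p ≈ 0.0045, which is < 0.02, so reject H₀.
There is evidence of a linear association between incubation time and bacterial colony count.

t = 2.689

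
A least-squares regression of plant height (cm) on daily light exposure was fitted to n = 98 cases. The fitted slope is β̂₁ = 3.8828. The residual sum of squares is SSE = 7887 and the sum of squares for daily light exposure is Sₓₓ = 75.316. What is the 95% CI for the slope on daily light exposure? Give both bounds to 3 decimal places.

(1.810, 5.956)

MSE = SSE/(n − 2) = 7887/96 = 82.1562.
SE(β̂₁) = √(MSE/Sₓₓ) = √(82.1562/75.316) = 1.04442.
df = n − 2 = 96.
t* = t_{0.025, 96} = 1.984984.
Margin = t* × SE = 1.984984 × 1.04442 = 2.07316.
CI: 3.8828 ± 2.07316 → (1.810, 5.956).
With 95% confidence, each one-unit increase in daily light exposure is associated with a change of between 1.810 and 5.956 cm in plant height.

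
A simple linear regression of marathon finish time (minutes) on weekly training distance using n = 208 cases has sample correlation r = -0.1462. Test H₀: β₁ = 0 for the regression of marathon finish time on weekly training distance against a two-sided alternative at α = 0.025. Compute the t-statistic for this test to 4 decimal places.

t = r·√(n − 2)/√(1 − r²) = -0.1462·√206/√0.978626 = -2.1212.
df = n − 2 = 206.
Two-sided p ≈ 0.0351, which is ≥ 0.025, so fail to reject H₀.
The data do not give significant evidence of a linear association between weekly training distance and marathon finish time.

t = -2.1212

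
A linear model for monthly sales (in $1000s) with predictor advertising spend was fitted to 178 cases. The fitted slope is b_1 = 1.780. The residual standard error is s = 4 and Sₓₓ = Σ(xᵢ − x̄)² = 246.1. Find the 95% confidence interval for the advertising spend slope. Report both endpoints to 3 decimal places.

(1.277, 2.283)

SE(b_1) = s/√Sₓₓ = 4/√246.1 = 0.254979.
df = n − 2 = 176.
t* = t_{0.025, 176} = 1.973534.
Margin = t* × SE = 1.973534 × 0.254979 = 0.50321.
CI: 1.780 ± 0.50321 → (1.277, 2.283).
With 95% confidence, each one-unit increase in advertising spend is associated with a change of between 1.277 and 2.283 $1000s in monthly sales.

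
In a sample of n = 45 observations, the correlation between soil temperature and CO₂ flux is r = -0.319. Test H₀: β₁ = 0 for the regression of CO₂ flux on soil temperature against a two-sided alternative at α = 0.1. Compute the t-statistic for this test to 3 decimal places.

t = -2.207

t = r·√(n − 2)/√(1 − r²) = -0.319·√43/√0.898239 = -2.207.
df = n − 2 = 43.
Two-sided p ≈ 0.0327, which is < 0.1, so reject H₀.
There is evidence of a linear association between soil temperature and CO₂ flux.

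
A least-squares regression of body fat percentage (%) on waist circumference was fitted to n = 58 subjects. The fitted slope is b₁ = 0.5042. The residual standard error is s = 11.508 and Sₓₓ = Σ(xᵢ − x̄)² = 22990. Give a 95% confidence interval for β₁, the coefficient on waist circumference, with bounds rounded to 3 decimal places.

SE(b₁) = s/√Sₓₓ = 11.508/√22990 = 0.075898.
df = n − 2 = 56.
t* = t_{0.025, 56} = 2.003241.
Margin = t* × SE = 2.003241 × 0.075898 = 0.15204.
CI: 0.5042 ± 0.15204 → (0.352, 0.656).
With 95% confidence, each one-unit increase in waist circumference is associated with a change of between 0.352 and 0.656 % in body fat percentage.

(0.352, 0.656)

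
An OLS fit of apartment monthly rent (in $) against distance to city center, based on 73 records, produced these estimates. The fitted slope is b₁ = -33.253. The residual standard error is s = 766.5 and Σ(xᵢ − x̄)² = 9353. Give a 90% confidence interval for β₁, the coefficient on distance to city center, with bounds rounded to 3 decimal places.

(-46.462, -20.044)

SE(b₁) = s/√Sₓₓ = 766.5/√9353 = 7.92568.
df = n − 2 = 71.
t* = t_{0.05, 71} = 1.6666.
Margin = t* × SE = 1.6666 × 7.92568 = 13.20894.
CI: -33.253 ± 13.20894 → (-46.462, -20.044).
With 90% confidence, each one-unit increase in distance to city center is associated with a change of between -46.462 and -20.044 $ in apartment monthly rent.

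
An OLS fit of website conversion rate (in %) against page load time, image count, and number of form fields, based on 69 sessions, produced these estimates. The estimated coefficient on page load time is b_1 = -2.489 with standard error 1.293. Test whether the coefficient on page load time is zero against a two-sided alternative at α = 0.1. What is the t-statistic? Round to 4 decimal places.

H₀: β₁ = 0 vs H₁: β₁ ≠ 0.
t = (b_1 − β₁⁰)/SE = -2.489 / 1.293 = -1.9250.
df = n − k − 1 = 69 − 3 − 1 = 65.
Two-sided p ≈ 0.0586, which is < 0.1, so reject H₀.
There is evidence that page load time is associated with website conversion rate, holding the other predictors fixed.

t = -1.9250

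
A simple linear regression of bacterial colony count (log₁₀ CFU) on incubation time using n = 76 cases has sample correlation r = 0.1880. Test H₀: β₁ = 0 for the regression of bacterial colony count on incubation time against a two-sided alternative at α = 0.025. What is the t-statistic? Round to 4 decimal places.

t = r·√(n − 2)/√(1 − r²) = 0.1880·√74/√0.964656 = 1.6466.
df = n − 2 = 74.
Two-sided p ≈ 0.1039, which is ≥ 0.025, so fail to reject H₀.
The data do not give significant evidence of a linear association between incubation time and bacterial colony count.

t = 1.6466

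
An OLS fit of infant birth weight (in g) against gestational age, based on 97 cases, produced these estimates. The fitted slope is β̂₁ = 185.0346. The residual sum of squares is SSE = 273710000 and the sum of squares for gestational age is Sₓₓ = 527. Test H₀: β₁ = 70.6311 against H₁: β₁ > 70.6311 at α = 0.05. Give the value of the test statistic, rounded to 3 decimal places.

MSE = SSE/(n − 2) = 273710000/95 = 2.88116e+06.
SE(β̂₁) = √(MSE/Sₓₓ) = √(2.88116e+06/527) = 73.9398.
t = (185.0346 − 70.6311) / 73.9398 = 1.547.
df = n − 2 = 95.
One-sided p ≈ 0.0626, which is ≥ 0.05, so fail to reject H₀.
The data do not give significant evidence that the true slope on gestational age exceeds 70.6311 g per unit.

t = 1.547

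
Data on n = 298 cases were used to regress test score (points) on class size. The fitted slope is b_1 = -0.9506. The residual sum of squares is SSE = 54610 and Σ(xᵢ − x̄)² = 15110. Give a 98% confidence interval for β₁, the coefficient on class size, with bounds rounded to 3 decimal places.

(-1.209, -0.692)

MSE = SSE/(n − 2) = 54610/296 = 184.493.
SE(b_1) = √(MSE/Sₓₓ) = √(184.493/15110) = 0.110499.
df = n − 2 = 296.
t* = t_{0.01, 296} = 2.339012.
Margin = t* × SE = 2.339012 × 0.110499 = 0.25846.
CI: -0.9506 ± 0.25846 → (-1.209, -0.692).
With 98% confidence, each one-unit increase in class size is associated with a change of between -1.209 and -0.692 points in test score.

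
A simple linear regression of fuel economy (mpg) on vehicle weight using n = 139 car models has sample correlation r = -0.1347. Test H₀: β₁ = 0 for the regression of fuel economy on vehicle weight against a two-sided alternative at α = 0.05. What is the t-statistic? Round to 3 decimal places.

t = r·√(n − 2)/√(1 − r²) = -0.1347·√137/√0.981856 = -1.591.
df = n − 2 = 137.
Two-sided p ≈ 0.1139, which is ≥ 0.05, so fail to reject H₀.
The data do not give significant evidence of a linear association between vehicle weight and fuel economy.

t = -1.591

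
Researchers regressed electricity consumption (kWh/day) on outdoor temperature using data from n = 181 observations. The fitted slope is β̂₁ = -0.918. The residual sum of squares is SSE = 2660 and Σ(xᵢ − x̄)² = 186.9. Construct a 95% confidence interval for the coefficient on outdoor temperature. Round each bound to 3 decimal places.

MSE = SSE/(n − 2) = 2660/179 = 14.8603.
SE(β̂₁) = √(MSE/Sₓₓ) = √(14.8603/186.9) = 0.281974.
df = n − 2 = 179.
t* = t_{0.025, 179} = 1.973305.
Margin = t* × SE = 1.973305 × 0.281974 = 0.55642.
CI: -0.918 ± 0.55642 → (-1.474, -0.362).
With 95% confidence, each one-unit increase in outdoor temperature is associated with a change of between -1.474 and -0.362 kWh/day in electricity consumption.

(-1.474, -0.362)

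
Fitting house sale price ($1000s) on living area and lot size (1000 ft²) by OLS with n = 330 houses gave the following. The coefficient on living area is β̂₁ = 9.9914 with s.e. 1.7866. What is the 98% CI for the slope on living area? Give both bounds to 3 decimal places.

(5.815, 14.168)

df = n − k − 1 = 330 − 2 − 1 = 327.
t* = t_{0.01, 327} = 2.337805.
Margin = t* × SE = 2.337805 × 1.7866 = 4.17672.
CI: 9.9914 ± 4.17672 → (5.815, 14.168).
With 98% confidence, each one-unit increase in living area is associated with a change of between 5.815 and 14.168 $1000s in house sale price, holding the other predictors fixed.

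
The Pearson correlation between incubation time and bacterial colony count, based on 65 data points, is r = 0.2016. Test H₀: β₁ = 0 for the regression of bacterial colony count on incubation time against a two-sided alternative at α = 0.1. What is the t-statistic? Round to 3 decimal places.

t = r·√(n − 2)/√(1 − r²) = 0.2016·√63/√0.959357 = 1.634.
df = n − 2 = 63.
Two-sided p ≈ 0.1073, which is ≥ 0.1, so fail to reject H₀.
The data do not give significant evidence of a linear association between incubation time and bacterial colony count.

t = 1.634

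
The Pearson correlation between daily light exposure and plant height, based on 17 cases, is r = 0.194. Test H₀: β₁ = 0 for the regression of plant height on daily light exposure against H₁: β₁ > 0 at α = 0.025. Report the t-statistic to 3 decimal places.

t = 0.766

t = r·√(n − 2)/√(1 − r²) = 0.194·√15/√0.962364 = 0.766.
df = n − 2 = 15.
One-sided p ≈ 0.2278, which is ≥ 0.025, so fail to reject H₀.
The data do not give significant evidence of a linear association between daily light exposure and plant height.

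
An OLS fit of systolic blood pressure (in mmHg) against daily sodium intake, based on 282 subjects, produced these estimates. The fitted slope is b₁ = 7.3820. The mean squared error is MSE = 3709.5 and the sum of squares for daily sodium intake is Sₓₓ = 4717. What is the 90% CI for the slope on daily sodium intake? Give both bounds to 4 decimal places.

SE(b₁) = √(MSE/Sₓₓ) = √(3709.5/4717) = 0.886798.
df = n − 2 = 280.
t* = t_{0.05, 280} = 1.650314.
Margin = t* × SE = 1.650314 × 0.886798 = 1.463495.
CI: 7.3820 ± 1.463495 → (5.9185, 8.8455).
With 90% confidence, each one-unit increase in daily sodium intake is associated with a change of between 5.9185 and 8.8455 mmHg in systolic blood pressure.

(5.9185, 8.8455)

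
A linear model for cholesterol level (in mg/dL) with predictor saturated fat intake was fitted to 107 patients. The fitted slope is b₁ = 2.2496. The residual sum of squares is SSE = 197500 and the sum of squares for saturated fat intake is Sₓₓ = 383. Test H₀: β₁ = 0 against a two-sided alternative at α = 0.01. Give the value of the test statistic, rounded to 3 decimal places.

t = 1.015

MSE = SSE/(n − 2) = 197500/105 = 1880.95.
SE(b₁) = √(MSE/Sₓₓ) = √(1880.95/383) = 2.2161.
t = 2.2496 / 2.2161 = 1.015.
df = n − 2 = 105.
Two-sided p ≈ 0.3124, which is ≥ 0.01, so fail to reject H₀.
The data do not give significant evidence of an association between saturated fat intake and cholesterol level.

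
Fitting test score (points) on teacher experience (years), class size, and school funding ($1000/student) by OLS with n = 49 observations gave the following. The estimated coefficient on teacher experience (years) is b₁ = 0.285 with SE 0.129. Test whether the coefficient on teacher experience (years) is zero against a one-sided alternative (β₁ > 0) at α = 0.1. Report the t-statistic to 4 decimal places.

t = 2.2093

H₀: β₁ = 0 vs H₁: β₁ > 0.
t = (b₁ − β₁⁰)/SE = 0.285 / 0.129 = 2.2093.
df = n − k − 1 = 49 − 3 − 1 = 45.
One-sided p ≈ 0.0161, which is < 0.1, so reject H₀.
There is evidence that the true slope on teacher experience (years) is positive, holding the other predictors fixed.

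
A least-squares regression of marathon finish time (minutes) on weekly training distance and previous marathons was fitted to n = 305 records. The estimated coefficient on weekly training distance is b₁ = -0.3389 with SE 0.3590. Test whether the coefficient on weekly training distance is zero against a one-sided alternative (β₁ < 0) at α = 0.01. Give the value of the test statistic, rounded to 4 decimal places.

t = -0.9440

H₀: β₁ = 0 vs H₁: β₁ < 0.
t = (b₁ − β₁⁰)/SE = -0.3389 / 0.3590 = -0.9440.
df = n − k − 1 = 305 − 2 − 1 = 302.
One-sided p ≈ 0.1730, which is ≥ 0.01, so fail to reject H₀.
The data do not give significant evidence that the true slope on weekly training distance is negative, holding the other predictors fixed.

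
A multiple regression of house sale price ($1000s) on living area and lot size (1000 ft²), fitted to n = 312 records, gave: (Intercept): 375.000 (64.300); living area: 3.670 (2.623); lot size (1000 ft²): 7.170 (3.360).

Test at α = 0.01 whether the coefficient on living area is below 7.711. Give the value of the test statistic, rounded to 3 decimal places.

t = -1.541

Read off: b = 3.670, SE = 2.623 for living area.
H₀: β₁ = 7.711 vs H₁: β₁ < 7.711.
t = (3.670 − 7.711) / 2.623 = -1.541.
df = n − k − 1 = 312 − 2 − 1 = 309.
One-sided p ≈ 0.0622, which is ≥ 0.01, so fail to reject H₀.
The data do not give significant evidence that the true slope on living area is below 7.711 $1000s per unit, holding the other predictors fixed.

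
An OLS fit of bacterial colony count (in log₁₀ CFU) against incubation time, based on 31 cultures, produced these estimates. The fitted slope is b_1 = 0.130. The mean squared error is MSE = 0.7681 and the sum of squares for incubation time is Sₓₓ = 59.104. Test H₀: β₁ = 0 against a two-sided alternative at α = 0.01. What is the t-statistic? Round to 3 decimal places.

t = 1.140

SE(b_1) = √(MSE/Sₓₓ) = √(0.7681/59.104) = 0.113999.
t = 0.130 / 0.113999 = 1.140.
df = n − 2 = 29.
Two-sided p ≈ 0.2635, which is ≥ 0.01, so fail to reject H₀.
The data do not give significant evidence of an association between incubation time and bacterial colony count.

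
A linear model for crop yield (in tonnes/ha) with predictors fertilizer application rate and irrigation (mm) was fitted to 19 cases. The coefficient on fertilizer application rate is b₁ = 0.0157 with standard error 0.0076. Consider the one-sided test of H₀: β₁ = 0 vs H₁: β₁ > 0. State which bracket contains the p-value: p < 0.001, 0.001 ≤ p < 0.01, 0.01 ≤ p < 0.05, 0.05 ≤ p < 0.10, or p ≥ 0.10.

t = 0.0157 / 0.0076 = 2.066.
df = n − k − 1 = 19 − 2 − 1 = 16.
One-sided p = P(T_{16} > t) ≈ 0.0277.
So 0.01 ≤ p < 0.05.

0.01 ≤ p < 0.05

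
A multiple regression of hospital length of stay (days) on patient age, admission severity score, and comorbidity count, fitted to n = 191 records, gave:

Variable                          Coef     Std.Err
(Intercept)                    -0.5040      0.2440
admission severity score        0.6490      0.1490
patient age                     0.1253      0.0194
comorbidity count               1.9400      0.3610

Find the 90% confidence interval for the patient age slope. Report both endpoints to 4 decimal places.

Read off: b = 0.1253, SE = 0.0194 for patient age.
df = n − k − 1 = 191 − 3 − 1 = 187.
t* = t_{0.05, 187} = 1.653043.
Margin = t* × SE = 1.653043 × 0.0194 = 0.032069.
CI: 0.1253 ± 0.032069 → (0.0932, 0.1574).

(0.0932, 0.1574)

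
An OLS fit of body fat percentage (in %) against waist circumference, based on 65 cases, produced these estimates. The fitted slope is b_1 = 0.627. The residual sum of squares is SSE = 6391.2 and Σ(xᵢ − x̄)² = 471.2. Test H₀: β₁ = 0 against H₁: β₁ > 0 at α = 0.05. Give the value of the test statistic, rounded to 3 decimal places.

MSE = SSE/(n − 2) = 6391.2/63 = 101.448.
SE(b_1) = √(MSE/Sₓₓ) = √(101.448/471.2) = 0.464.
t = 0.627 / 0.464 = 1.351.
df = n − 2 = 63.
One-sided p ≈ 0.0907, which is ≥ 0.05, so fail to reject H₀.
The data do not give significant evidence that the true slope on waist circumference is positive.

t = 1.351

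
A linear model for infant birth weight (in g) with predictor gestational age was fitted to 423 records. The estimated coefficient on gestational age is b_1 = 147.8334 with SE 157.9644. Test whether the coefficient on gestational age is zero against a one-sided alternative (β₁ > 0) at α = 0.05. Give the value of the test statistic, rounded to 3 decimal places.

t = 0.936

H₀: β₁ = 0 vs H₁: β₁ > 0.
t = (b_1 − β₁⁰)/SE = 147.8334 / 157.9644 = 0.936.
df = n − 2 = 423 − 2 = 421.
One-sided p ≈ 0.1749, which is ≥ 0.05, so fail to reject H₀.
The data do not give significant evidence that the true slope on gestational age is positive.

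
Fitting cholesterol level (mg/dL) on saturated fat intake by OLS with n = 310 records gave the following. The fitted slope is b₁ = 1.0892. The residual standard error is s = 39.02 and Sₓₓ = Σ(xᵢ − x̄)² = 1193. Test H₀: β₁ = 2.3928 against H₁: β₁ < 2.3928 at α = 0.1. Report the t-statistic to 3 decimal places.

SE(b₁) = s/√Sₓₓ = 39.02/√1193 = 1.12971.
t = (1.0892 − 2.3928) / 1.12971 = -1.154.
df = n − 2 = 308.
One-sided p ≈ 0.1247, which is ≥ 0.1, so fail to reject H₀.
The data do not give significant evidence that the true slope on saturated fat intake is below 2.3928 mg/dL per unit.

t = -1.154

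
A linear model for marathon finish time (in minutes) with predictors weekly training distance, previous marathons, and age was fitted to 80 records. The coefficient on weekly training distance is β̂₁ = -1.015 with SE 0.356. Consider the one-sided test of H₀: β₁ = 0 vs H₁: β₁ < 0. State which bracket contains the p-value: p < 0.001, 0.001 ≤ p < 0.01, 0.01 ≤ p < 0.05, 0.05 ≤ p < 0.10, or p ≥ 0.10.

t = -1.015 / 0.356 = -2.851.
df = n − k − 1 = 80 − 3 − 1 = 76.
One-sided p = P(T_{76} < t) ≈ 0.0028.
So 0.001 ≤ p < 0.01.

0.001 ≤ p < 0.01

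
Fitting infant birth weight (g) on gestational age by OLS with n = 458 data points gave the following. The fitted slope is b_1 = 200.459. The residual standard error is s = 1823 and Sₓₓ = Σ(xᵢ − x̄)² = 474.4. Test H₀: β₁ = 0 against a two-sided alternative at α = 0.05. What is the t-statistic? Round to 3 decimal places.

t = 2.395

SE(b_1) = s/√Sₓₓ = 1823/√474.4 = 83.6979.
t = 200.459 / 83.6979 = 2.395.
df = n − 2 = 456.
Two-sided p ≈ 0.0170, which is < 0.05, so reject H₀.
There is evidence that gestational age is associated with infant birth weight.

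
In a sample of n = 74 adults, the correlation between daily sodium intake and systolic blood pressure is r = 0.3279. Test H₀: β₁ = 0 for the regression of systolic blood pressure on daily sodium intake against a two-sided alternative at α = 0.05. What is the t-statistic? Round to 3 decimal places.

t = r·√(n − 2)/√(1 − r²) = 0.3279·√72/√0.892482 = 2.945.
df = n − 2 = 72.
Two-sided p ≈ 0.0043, which is < 0.05, so reject H₀.
There is evidence of a linear association between daily sodium intake and systolic blood pressure.

t = 2.945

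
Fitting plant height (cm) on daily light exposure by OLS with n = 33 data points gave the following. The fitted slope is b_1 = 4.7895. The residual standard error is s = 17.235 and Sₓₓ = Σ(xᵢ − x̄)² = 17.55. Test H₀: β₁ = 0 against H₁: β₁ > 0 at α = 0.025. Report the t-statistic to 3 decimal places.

t = 1.164

SE(b_1) = s/√Sₓₓ = 17.235/√17.55 = 4.11408.
t = 4.7895 / 4.11408 = 1.164.
df = n − 2 = 31.
One-sided p ≈ 0.1266, which is ≥ 0.025, so fail to reject H₀.
The data do not give significant evidence that the true slope on daily light exposure is positive.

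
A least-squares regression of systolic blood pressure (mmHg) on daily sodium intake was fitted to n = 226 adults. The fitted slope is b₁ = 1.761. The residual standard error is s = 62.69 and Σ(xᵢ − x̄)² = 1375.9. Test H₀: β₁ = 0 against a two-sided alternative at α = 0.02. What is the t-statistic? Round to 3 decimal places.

t = 1.042

SE(b₁) = s/√Sₓₓ = 62.69/√1375.9 = 1.69007.
t = 1.761 / 1.69007 = 1.042.
df = n − 2 = 224.
Two-sided p ≈ 0.2985, which is ≥ 0.02, so fail to reject H₀.
The data do not give significant evidence of an association between daily sodium intake and systolic blood pressure.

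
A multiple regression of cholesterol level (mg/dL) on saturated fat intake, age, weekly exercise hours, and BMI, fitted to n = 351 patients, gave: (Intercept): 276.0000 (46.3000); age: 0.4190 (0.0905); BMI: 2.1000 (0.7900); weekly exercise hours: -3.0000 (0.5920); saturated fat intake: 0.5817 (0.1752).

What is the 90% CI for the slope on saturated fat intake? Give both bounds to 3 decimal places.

Read off: b = 0.5817, SE = 0.1752 for saturated fat intake.
df = n − k − 1 = 351 − 4 − 1 = 346.
t* = t_{0.05, 346} = 1.649269.
Margin = t* × SE = 1.649269 × 0.1752 = 0.28895.
CI: 0.5817 ± 0.28895 → (0.293, 0.871).

(0.293, 0.871)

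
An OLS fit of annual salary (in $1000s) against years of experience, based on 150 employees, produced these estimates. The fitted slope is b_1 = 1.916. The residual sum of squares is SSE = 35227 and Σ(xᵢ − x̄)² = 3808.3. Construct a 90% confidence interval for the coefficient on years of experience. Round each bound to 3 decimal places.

(1.502, 2.330)

MSE = SSE/(n − 2) = 35227/148 = 238.02.
SE(b_1) = √(MSE/Sₓₓ) = √(238.02/3808.3) = 0.250001.
df = n − 2 = 148.
t* = t_{0.05, 148} = 1.655215.
Margin = t* × SE = 1.655215 × 0.250001 = 0.41380.
CI: 1.916 ± 0.41380 → (1.502, 2.330).
With 90% confidence, each one-unit increase in years of experience is associated with a change of between 1.502 and 2.330 $1000s in annual salary.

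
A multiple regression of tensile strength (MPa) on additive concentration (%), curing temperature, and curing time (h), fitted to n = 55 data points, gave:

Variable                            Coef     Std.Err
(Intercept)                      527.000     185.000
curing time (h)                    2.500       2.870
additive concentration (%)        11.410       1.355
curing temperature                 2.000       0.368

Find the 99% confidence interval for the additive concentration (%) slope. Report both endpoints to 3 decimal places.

Read off: b = 11.410, SE = 1.355 for additive concentration (%).
df = n − k − 1 = 55 − 3 − 1 = 51.
t* = t_{0.005, 51} = 2.675722.
Margin = t* × SE = 2.675722 × 1.355 = 3.62560.
CI: 11.410 ± 3.62560 → (7.784, 15.036).

(7.784, 15.036)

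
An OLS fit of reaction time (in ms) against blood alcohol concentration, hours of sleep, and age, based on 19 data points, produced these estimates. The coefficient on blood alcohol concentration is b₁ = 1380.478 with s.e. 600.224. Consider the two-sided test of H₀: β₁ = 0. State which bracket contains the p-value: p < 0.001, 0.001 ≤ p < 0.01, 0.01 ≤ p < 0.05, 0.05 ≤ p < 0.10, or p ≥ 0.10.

t = 1380.478 / 600.224 = 2.300.
df = n − k − 1 = 19 − 3 − 1 = 15.
Two-sided p = 2·P(T_{15} > |t|) ≈ 0.0362.
So 0.01 ≤ p < 0.05.

0.01 ≤ p < 0.05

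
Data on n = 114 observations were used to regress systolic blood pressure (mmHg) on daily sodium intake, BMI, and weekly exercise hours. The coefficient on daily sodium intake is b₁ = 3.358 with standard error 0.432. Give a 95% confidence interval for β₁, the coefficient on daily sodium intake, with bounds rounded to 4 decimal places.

df = n − k − 1 = 114 − 3 − 1 = 110.
t* = t_{0.025, 110} = 1.981765.
Margin = t* × SE = 1.981765 × 0.432 = 0.856123.
CI: 3.358 ± 0.856123 → (2.5019, 4.2141).
With 95% confidence, each one-unit increase in daily sodium intake is associated with a change of between 2.5019 and 4.2141 mmHg in systolic blood pressure, holding the other predictors fixed.

(2.5019, 4.2141)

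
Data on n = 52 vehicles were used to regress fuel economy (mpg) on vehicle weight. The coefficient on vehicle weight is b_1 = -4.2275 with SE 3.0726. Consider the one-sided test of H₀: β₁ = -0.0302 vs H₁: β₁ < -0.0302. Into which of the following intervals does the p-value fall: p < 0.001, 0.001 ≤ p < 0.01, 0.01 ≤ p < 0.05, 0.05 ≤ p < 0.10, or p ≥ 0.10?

0.05 ≤ p < 0.10

t = (-4.2275 − (-0.0302)) / 3.0726 = -1.366.
df = n − 2 = 52 − 2 = 50.
One-sided p = P(T_{50} < t) ≈ 0.0890.
So 0.05 ≤ p < 0.10.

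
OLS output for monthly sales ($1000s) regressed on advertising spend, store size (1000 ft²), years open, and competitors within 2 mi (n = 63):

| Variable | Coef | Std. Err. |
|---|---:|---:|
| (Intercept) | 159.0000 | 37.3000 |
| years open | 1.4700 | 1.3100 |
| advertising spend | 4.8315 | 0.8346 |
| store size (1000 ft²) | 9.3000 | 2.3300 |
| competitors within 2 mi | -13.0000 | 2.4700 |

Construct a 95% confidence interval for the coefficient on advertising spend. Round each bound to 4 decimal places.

(3.1609, 6.5021)

Read off: b = 4.8315, SE = 0.8346 for advertising spend.
df = n − k − 1 = 63 − 4 − 1 = 58.
t* = t_{0.025, 58} = 2.001717.
Margin = t* × SE = 2.001717 × 0.8346 = 1.670633.
CI: 4.8315 ± 1.670633 → (3.1609, 6.5021).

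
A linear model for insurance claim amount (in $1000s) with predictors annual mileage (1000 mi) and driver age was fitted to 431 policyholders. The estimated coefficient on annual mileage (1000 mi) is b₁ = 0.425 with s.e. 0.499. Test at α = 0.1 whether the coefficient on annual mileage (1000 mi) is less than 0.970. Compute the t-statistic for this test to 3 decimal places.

t = -1.092

H₀: β₁ = 0.970 vs H₁: β₁ < 0.970.
t = (b₁ − β₁⁰)/SE = (0.425 − 0.970) / 0.499 = -1.092.
df = n − k − 1 = 431 − 2 − 1 = 428.
One-sided p ≈ 0.1377, which is ≥ 0.1, so fail to reject H₀.
The data do not give significant evidence that the true slope on annual mileage (1000 mi) is below 0.970 $1000s per unit, holding the other predictors fixed.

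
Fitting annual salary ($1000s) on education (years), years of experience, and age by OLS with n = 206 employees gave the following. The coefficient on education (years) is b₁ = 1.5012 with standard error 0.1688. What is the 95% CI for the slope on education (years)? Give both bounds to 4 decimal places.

df = n − k − 1 = 206 − 3 − 1 = 202.
t* = t_{0.025, 202} = 1.971777.
Margin = t* × SE = 1.971777 × 0.1688 = 0.332836.
CI: 1.5012 ± 0.332836 → (1.1684, 1.8340).
With 95% confidence, each one-unit increase in education (years) is associated with a change of between 1.1684 and 1.8340 $1000s in annual salary, holding the other predictors fixed.

(1.1684, 1.8340)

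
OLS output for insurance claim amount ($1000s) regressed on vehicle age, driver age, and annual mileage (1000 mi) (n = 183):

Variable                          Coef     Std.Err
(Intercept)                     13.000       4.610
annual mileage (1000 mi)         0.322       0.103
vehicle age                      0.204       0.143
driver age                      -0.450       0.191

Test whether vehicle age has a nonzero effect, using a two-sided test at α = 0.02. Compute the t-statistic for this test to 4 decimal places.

Read off: b = 0.204, SE = 0.143 for vehicle age.
H₀: β₁ = 0 vs H₁: β₁ ≠ 0.
t = 0.204 / 0.143 = 1.4266.
df = n − k − 1 = 183 − 3 − 1 = 179.
Two-sided p ≈ 0.1554, which is ≥ 0.02, so fail to reject H₀.
The data do not give significant evidence of an association between vehicle age and insurance claim amount, after adjusting for the other predictors.

t = 1.4266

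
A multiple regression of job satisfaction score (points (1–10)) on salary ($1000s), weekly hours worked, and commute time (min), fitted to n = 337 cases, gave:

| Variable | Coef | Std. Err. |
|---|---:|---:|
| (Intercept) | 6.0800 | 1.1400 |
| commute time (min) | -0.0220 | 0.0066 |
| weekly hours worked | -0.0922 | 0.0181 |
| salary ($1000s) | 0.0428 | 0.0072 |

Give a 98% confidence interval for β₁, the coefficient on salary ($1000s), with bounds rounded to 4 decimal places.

(0.0260, 0.0596)

Read off: b = 0.0428, SE = 0.0072 for salary ($1000s).
df = n − k − 1 = 337 − 3 − 1 = 333.
t* = t_{0.01, 333} = 2.337598.
Margin = t* × SE = 2.337598 × 0.0072 = 0.016831.
CI: 0.0428 ± 0.016831 → (0.0260, 0.0596).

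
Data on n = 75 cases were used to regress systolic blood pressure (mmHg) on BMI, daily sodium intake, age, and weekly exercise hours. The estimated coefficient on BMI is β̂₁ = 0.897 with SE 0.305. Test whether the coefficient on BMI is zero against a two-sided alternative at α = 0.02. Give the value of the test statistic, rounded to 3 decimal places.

H₀: β₁ = 0 vs H₁: β₁ ≠ 0.
t = (β̂₁ − β₁⁰)/SE = 0.897 / 0.305 = 2.941.
df = n − k − 1 = 75 − 4 − 1 = 70.
Two-sided p ≈ 0.0044, which is < 0.02, so reject H₀.
There is evidence that BMI is associated with systolic blood pressure, holding the other predictors fixed.

t = 2.941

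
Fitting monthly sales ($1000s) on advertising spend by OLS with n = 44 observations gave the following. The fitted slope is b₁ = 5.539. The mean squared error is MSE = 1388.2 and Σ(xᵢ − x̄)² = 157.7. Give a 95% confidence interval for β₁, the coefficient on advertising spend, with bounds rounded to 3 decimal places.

(-0.449, 11.527)

SE(b₁) = √(MSE/Sₓₓ) = √(1388.2/157.7) = 2.96695.
df = n − 2 = 42.
t* = t_{0.025, 42} = 2.018082.
Margin = t* × SE = 2.018082 × 2.96695 = 5.98755.
CI: 5.539 ± 5.98755 → (-0.449, 11.527).
With 95% confidence, each one-unit increase in advertising spend is associated with a change of between -0.449 and 11.527 $1000s in monthly sales.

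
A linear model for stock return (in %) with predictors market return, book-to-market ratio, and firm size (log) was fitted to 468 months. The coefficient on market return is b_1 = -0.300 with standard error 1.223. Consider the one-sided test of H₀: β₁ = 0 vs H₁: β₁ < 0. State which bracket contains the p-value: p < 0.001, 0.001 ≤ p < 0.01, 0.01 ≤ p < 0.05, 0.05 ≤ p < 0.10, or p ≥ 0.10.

t = -0.300 / 1.223 = -0.245.
df = n − k − 1 = 468 − 3 − 1 = 464.
One-sided p = P(T_{464} < t) ≈ 0.4032.
So p ≥ 0.10.

p ≥ 0.10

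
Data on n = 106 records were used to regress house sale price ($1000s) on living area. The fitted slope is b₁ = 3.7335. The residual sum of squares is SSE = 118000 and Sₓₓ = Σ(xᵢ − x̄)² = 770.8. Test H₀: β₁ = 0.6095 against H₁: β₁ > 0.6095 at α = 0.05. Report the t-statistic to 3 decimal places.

MSE = SSE/(n − 2) = 118000/104 = 1134.62.
SE(b₁) = √(MSE/Sₓₓ) = √(1134.62/770.8) = 1.21326.
t = (3.7335 − 0.6095) / 1.21326 = 2.575.
df = n − 2 = 104.
One-sided p ≈ 0.0057, which is < 0.05, so reject H₀.
There is evidence that the true slope on living area exceeds 0.6095 $1000s per unit.

t = 2.575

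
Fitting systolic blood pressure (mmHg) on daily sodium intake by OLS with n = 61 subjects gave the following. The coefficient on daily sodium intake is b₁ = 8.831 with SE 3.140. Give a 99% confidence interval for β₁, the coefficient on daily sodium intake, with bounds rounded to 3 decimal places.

(0.473, 17.189)

df = n − 2 = 61 − 2 = 59.
t* = t_{0.005, 59} = 2.661759.
Margin = t* × SE = 2.661759 × 3.140 = 8.35792.
CI: 8.831 ± 8.35792 → (0.473, 17.189).
With 99% confidence, each one-unit increase in daily sodium intake is associated with a change of between 0.473 and 17.189 mmHg in systolic blood pressure.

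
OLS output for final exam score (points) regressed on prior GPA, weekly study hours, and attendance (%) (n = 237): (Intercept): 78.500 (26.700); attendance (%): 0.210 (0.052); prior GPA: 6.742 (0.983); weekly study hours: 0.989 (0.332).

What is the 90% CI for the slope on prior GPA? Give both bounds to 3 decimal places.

(5.119, 8.365)

Read off: b = 6.742, SE = 0.983 for prior GPA.
df = n − k − 1 = 237 − 3 − 1 = 233.
t* = t_{0.05, 233} = 1.65142.
Margin = t* × SE = 1.65142 × 0.983 = 1.62335.
CI: 6.742 ± 1.62335 → (5.119, 8.365).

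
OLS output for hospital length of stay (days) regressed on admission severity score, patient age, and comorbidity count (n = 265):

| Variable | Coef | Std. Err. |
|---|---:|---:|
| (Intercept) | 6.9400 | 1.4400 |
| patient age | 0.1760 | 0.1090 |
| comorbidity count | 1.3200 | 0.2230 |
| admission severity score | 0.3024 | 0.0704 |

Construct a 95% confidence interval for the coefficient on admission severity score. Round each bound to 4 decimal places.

Read off: b = 0.3024, SE = 0.0704 for admission severity score.
df = n − k − 1 = 265 − 3 − 1 = 261.
t* = t_{0.025, 261} = 1.969095.
Margin = t* × SE = 1.969095 × 0.0704 = 0.138624.
CI: 0.3024 ± 0.138624 → (0.1638, 0.4410).

(0.1638, 0.4410)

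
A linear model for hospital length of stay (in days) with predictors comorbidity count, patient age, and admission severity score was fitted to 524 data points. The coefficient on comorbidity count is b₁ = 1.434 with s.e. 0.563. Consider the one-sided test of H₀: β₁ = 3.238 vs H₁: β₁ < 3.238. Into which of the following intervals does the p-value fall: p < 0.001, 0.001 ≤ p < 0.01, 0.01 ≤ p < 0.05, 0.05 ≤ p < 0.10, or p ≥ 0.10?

t = (1.434 − 3.238) / 0.563 = -3.204.
df = n − k − 1 = 524 − 3 − 1 = 520.
One-sided p = P(T_{520} < t) ≈ 0.0007.
So p < 0.001.

p < 0.001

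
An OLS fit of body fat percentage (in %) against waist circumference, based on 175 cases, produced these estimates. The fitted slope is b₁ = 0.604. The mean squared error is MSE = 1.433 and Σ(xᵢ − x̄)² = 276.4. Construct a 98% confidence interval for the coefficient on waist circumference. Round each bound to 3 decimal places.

SE(b₁) = √(MSE/Sₓₓ) = √(1.433/276.4) = 0.0720036.
df = n − 2 = 173.
t* = t_{0.01, 173} = 2.348096.
Margin = t* × SE = 2.348096 × 0.0720036 = 0.16907.
CI: 0.604 ± 0.16907 → (0.435, 0.773).
With 98% confidence, each one-unit increase in waist circumference is associated with a change of between 0.435 and 0.773 % in body fat percentage.

(0.435, 0.773)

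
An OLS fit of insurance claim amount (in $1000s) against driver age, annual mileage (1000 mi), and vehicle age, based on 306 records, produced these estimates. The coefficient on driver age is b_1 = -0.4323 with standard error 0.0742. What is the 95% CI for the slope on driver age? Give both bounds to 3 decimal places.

(-0.578, -0.286)

df = n − k − 1 = 306 − 3 − 1 = 302.
t* = t_{0.025, 302} = 1.96785.
Margin = t* × SE = 1.96785 × 0.0742 = 0.14601.
CI: -0.4323 ± 0.14601 → (-0.578, -0.286).
With 95% confidence, each one-unit increase in driver age is associated with a change of between -0.578 and -0.286 $1000s in insurance claim amount, holding the other predictors fixed.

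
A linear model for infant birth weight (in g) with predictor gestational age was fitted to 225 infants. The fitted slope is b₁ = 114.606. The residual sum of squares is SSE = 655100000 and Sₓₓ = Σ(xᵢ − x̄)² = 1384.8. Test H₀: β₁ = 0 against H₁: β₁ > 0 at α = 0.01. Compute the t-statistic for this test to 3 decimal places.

t = 2.488

MSE = SSE/(n − 2) = 655100000/223 = 2.93767e+06.
SE(b₁) = √(MSE/Sₓₓ) = √(2.93767e+06/1384.8) = 46.0583.
t = 114.606 / 46.0583 = 2.488.
df = n − 2 = 223.
One-sided p ≈ 0.0068, which is < 0.01, so reject H₀.
There is evidence that the true slope on gestational age is positive.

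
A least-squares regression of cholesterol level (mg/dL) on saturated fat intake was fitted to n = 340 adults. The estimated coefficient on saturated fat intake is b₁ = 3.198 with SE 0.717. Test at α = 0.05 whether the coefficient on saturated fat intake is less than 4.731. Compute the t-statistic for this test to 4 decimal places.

H₀: β₁ = 4.731 vs H₁: β₁ < 4.731.
t = (b₁ − β₁⁰)/SE = (3.198 − 4.731) / 0.717 = -2.1381.
df = n − 2 = 340 − 2 = 338.
One-sided p ≈ 0.0166, which is < 0.05, so reject H₀.
There is evidence that the true slope on saturated fat intake is below 4.731 mg/dL per unit.

t = -2.1381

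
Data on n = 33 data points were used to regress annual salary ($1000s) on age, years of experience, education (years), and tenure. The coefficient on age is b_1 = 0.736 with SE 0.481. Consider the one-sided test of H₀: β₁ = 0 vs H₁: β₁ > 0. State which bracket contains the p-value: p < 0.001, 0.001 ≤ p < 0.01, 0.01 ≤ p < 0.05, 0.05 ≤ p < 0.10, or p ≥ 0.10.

0.05 ≤ p < 0.10

t = 0.736 / 0.481 = 1.530.
df = n − k − 1 = 33 − 4 − 1 = 28.
One-sided p = P(T_{28} > t) ≈ 0.0686.
So 0.05 ≤ p < 0.10.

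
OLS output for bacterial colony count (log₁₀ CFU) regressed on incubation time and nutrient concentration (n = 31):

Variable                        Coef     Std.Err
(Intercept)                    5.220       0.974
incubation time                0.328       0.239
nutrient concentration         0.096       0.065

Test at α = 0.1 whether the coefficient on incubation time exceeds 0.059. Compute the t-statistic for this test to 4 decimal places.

Read off: b = 0.328, SE = 0.239 for incubation time.
H₀: β₁ = 0.059 vs H₁: β₁ > 0.059.
t = (0.328 − 0.059) / 0.239 = 1.1255.
df = n − k − 1 = 31 − 2 − 1 = 28.
One-sided p ≈ 0.1350, which is ≥ 0.1, so fail to reject H₀.
The data do not give significant evidence that the true slope on incubation time exceeds 0.059 log₁₀ CFU per unit, holding the other predictors fixed.

t = 1.1255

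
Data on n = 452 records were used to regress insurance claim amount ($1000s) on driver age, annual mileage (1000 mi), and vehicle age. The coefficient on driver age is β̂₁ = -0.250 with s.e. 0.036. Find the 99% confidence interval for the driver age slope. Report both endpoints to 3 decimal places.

df = n − k − 1 = 452 − 3 − 1 = 448.
t* = t_{0.005, 448} = 2.586848.
Margin = t* × SE = 2.586848 × 0.036 = 0.09313.
CI: -0.250 ± 0.09313 → (-0.343, -0.157).
With 99% confidence, each one-unit increase in driver age is associated with a change of between -0.343 and -0.157 $1000s in insurance claim amount, holding the other predictors fixed.

(-0.343, -0.157)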